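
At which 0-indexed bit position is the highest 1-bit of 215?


0b11010111. Highest set bit at position 7

7


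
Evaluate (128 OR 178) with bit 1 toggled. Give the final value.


Step 1: 128 | 178 = 178
Step 2: 178 ^ (1 << 1) = 178 ^ 2 = 176

176


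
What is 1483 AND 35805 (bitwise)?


0b10111001011 & 0b1000101111011101 = 0b111001001 = 457

457


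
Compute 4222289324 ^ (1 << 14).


4222289324 ^ (1 << 14) = 4222289324 ^ 16384 = 4222305708

4222305708


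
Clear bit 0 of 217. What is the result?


217 & ~(1 << 0) = 216

216


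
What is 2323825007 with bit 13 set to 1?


2323825007 | (1 << 13) = 2323825007 | 8192 = 2323833199

2323833199


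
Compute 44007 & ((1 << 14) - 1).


44007 & 16383 = 11239

11239


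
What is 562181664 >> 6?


0b100001100000100011011000100000 >> 6 = 0b100001100000100011011000 = 8784088

8784088


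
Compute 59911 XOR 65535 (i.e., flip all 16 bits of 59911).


59911 ^ 65535 = 5624

5624


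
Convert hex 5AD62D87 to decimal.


5AD62D87 hex = 1523985799 decimal

1523985799


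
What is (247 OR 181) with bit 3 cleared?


Step 1: 247 | 181 = 247
Step 2: 247 & ~(1 << 3) = 247

247


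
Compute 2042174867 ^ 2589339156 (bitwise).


0b1111001101110010001110110010011 ^ 0b10011010010101100010111000010100 = 0b11100011111011110011001110000111 = 3824104327

3824104327


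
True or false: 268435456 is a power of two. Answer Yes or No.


0b10000000000000000000000000000. Only one bit set => Yes

Yes


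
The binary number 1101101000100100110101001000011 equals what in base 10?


1101101000100100110101001000011 in decimal = 1829923395

1829923395


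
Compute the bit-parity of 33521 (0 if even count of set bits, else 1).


0b1000001011110001 has 7 ones => parity 1

1


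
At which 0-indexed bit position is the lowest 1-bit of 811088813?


0b110000010110000011101110101101. Lowest set bit at position 0

0


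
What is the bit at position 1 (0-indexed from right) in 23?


0b10111, position 1 = 1

1


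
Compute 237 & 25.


0b11101101 & 0b11001 = 0b1001 = 9

9


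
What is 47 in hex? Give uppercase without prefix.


47 = 2F hex

2F


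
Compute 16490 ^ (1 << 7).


16490 ^ (1 << 7) = 16490 ^ 128 = 16618

16618


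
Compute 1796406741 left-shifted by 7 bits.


0b1101011000100101111110111010101 << 7 = 0b11010110001001011111101110101010000000 = 229940062848

229940062848


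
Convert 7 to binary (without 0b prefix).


7 = 111 in binary

111


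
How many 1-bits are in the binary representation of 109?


0b1101101 has 5 set bits

5


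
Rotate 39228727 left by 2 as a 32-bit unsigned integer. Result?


Rotate 0b10010101101001010100110111 left by 2 (32-bit) = 0b1001010110100101010011011100 = 156914908

156914908


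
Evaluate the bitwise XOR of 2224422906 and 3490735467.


0b10000100100101011111111111111010 ^ 0b11010000000100000110010101101011 = 0b1010100100001011001101010010001 = 1418042001

1418042001


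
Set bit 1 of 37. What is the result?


37 | (1 << 1) = 37 | 2 = 39

39


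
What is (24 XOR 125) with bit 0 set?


Step 1: 24 ^ 125 = 101
Step 2: 101 | (1 << 0) = 101 | 1 = 101

101


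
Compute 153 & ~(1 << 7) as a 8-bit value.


153 & ~(1 << 7) = 25

25


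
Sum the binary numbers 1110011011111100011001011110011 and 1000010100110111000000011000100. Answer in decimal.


1110011011111100011001011110011 + 1000010100110111000000011000100 = 10110110000110011011001110110111 = 3055137719

3055137719


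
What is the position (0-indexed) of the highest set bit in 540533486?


0b100000001101111110001011101110. Highest set bit at position 29

29


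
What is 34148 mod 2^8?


34148 & 255 = 100

100


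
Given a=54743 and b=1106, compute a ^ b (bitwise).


54743 ^ 1106 = 53637

53637


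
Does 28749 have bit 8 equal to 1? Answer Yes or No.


0b111000001001101, bit 8 = 0. No

No


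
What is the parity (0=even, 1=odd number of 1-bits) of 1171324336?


0b1000101110100001111110110110000 has 16 ones => parity 0

0


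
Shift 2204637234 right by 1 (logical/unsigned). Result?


0b10000011011010000001100000110010 >> 1 = 0b1000001101101000000110000011001 = 1102318617

1102318617


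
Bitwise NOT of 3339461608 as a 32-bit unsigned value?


~0b11000111000011000010001111101000 = 0b111000111100111101110000010111 = 955505687 (32-bit unsigned)

955505687


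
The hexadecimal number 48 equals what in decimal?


48 hex = 72 decimal

72


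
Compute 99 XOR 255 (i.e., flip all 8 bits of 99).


99 ^ 255 = 156

156


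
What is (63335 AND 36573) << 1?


Step 1: 63335 & 36573 = 34373
Step 2: 34373 << 1 = 68746

68746


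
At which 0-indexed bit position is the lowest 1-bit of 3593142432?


0b11010110001010110000000010100000. Lowest set bit at position 5

5


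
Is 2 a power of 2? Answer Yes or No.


0b10. Only one bit set => Yes

Yes


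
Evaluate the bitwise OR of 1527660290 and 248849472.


0b1011011000011100011111100000010 | 0b1110110101010010010001000000 = 0b1011111110111110011111101000010 = 1608466242

1608466242


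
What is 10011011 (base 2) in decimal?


10011011 in decimal = 155

155


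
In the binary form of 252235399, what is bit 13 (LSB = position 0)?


0b1111000010001100111010000111, position 13 = 0

0


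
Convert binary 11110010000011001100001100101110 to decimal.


11110010000011001100001100101110 in decimal = 4060922670

4060922670


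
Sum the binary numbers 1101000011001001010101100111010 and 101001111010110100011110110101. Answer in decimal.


1101000011001001010101100111010 + 101001111010110100011110110101 = 10010010010011111111001011101111 = 2454713071

2454713071


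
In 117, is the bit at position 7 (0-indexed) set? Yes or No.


0b1110101, bit 7 = 0. No

No


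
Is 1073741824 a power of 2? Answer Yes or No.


0b1000000000000000000000000000000. Only one bit set => Yes

Yes


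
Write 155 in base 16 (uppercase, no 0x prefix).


155 = 9B hex

9B


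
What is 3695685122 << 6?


0b11011100010001111010111000000010 << 6 = 0b11011100010001111010111000000010000000 = 236523847808

236523847808


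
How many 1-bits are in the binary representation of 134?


0b10000110 has 3 set bits

3


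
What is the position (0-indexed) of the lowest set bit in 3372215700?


0b11001000111111111110110110010100. Lowest set bit at position 2

2


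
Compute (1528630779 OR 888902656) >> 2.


Step 1: 1528630779 | 888902656 = 2147458555
Step 2: 2147458555 >> 2 = 536864638

536864638


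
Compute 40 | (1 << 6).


40 | (1 << 6) = 40 | 64 = 104

104


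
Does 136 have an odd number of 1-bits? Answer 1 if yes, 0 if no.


0b10001000 has 2 ones => parity 0

0


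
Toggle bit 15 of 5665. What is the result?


5665 ^ (1 << 15) = 5665 ^ 32768 = 38433

38433


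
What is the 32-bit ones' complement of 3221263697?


3221263697 ^ 4294967295 = 1073703598

1073703598


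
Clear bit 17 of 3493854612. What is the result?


3493854612 & ~(1 << 17) = 3493723540

3493723540


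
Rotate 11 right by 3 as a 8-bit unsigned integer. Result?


Rotate 0b1011 right by 3 (8-bit) = 0b1100001 = 97

97


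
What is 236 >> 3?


0b11101100 >> 3 = 0b11101 = 29

29


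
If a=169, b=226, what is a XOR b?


169 ^ 226 = 75

75


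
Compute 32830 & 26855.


0b1000000000111110 & 0b110100011100111 = 0b100110 = 38

38


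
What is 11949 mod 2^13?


11949 & 8191 = 3757

3757


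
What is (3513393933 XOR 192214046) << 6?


Step 1: 3513393933 ^ 192214046 = 3659454227
Step 2: 3659454227 << 6 = 234205070528

234205070528


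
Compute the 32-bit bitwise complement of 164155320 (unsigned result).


~0b1001110010001100111110111000 = 0b11110110001101110011000001000111 = 4130811975 (32-bit unsigned)

4130811975


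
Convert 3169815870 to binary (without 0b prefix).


3169815870 = 10111100111011111000110100111110 in binary

10111100111011111000110100111110


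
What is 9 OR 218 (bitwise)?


0b1001 | 0b11011010 = 0b11011011 = 219

219


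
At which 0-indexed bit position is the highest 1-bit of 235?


0b11101011. Highest set bit at position 7

7


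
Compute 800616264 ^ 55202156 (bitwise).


0b101111101110000110111101001000 ^ 0b11010010100101000101101100 = 0b101100111100100011111000100100 = 754073124

754073124


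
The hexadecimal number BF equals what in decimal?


BF hex = 191 decimal

191


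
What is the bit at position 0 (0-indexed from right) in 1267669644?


0b1001011100011110001101010001100, position 0 = 0

0


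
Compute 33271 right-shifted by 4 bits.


0b1000000111110111 >> 4 = 0b100000011111 = 2079

2079


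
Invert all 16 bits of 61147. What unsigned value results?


61147 ^ 65535 = 4388

4388


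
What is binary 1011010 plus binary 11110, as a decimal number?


1011010 + 11110 = 1111000 = 120

120


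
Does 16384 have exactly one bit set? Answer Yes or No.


0b100000000000000. Only one bit set => Yes

Yes


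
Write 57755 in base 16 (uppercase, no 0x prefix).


57755 = E19B hex

E19B


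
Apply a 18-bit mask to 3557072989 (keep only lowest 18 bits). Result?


3557072989 & 262143 = 41053

41053


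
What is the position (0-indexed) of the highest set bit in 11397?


0b10110010000101. Highest set bit at position 13

13


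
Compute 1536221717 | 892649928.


0b1011011100100001110001000010101 | 0b110101001101001100000111001000 = 0b1111111101101001110001111011101 = 2142561245

2142561245


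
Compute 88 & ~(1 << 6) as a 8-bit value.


88 & ~(1 << 6) = 24

24


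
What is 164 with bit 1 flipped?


164 ^ (1 << 1) = 164 ^ 2 = 166

166


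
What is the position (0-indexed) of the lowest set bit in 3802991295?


0b11100010101011010000101010111111. Lowest set bit at position 0

0


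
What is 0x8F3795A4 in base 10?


8F3795A4 hex = 2402784676 decimal

2402784676


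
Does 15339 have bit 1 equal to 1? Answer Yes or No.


0b11101111101011, bit 1 = 1. Yes

Yes


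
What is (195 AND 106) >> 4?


Step 1: 195 & 106 = 66
Step 2: 66 >> 4 = 4

4


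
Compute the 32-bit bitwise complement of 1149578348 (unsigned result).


~0b1000100100001010010110001101100 = 0b10111011011110101101001110010011 = 3145388947 (32-bit unsigned)

3145388947


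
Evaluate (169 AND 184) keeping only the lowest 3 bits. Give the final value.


Step 1: 169 & 184 = 168
Step 2: 168 & 7 = 0

0


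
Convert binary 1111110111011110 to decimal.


1111110111011110 in decimal = 64990

64990


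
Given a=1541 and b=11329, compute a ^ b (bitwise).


1541 ^ 11329 = 10820

10820


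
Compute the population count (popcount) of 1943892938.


0b1110011110111010111001111001010 has 20 set bits

20


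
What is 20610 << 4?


0b101000010000010 << 4 = 0b1010000100000100000 = 329760

329760


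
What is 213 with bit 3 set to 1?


213 | (1 << 3) = 213 | 8 = 221

221


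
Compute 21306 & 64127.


0b101001100111010 & 0b1111101001111111 = 0b101001000111010 = 21050

21050


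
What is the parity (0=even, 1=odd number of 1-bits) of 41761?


0b1010001100100001 has 6 ones => parity 0

0


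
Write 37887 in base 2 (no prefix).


37887 = 1001001111111111 in binary

1001001111111111


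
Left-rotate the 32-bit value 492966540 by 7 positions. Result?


Rotate 0b11101011000100001001010001100 left by 7 (32-bit) = 0b10110001000010010100011000001110 = 2970174990

2970174990


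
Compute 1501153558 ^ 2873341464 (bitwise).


0b1011001011110011100100100010110 ^ 0b10101011010000111011011000011000 = 0b11110010001110100111111100001110 = 4063919886

4063919886


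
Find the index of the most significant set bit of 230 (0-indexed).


0b11100110. Highest set bit at position 7

7


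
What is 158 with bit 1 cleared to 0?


158 & ~(1 << 1) = 156

156


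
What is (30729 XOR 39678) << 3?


Step 1: 30729 ^ 39678 = 58103
Step 2: 58103 << 3 = 464824

464824


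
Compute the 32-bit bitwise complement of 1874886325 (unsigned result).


~0b1101111110000000111111010110101 = 0b10010000001111111000000101001010 = 2420080970 (32-bit unsigned)

2420080970


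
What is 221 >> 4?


0b11011101 >> 4 = 0b1101 = 13

13


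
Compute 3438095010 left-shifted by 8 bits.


0b11001100111011010010101010100010 << 8 = 0b1100110011101101001010101010001000000000 = 880152322560

880152322560


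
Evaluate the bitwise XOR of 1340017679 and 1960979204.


0b1001111110111110000110000001111 ^ 0b1110100111000100010101100000100 = 0b111011001111010010011100001011 = 993863435

993863435


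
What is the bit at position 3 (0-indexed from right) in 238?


0b11101110, position 3 = 1

1


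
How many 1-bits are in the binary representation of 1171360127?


0b1000101110100011000100101111111 has 17 set bits

17


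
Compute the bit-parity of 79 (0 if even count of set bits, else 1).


0b1001111 has 5 ones => parity 1

1


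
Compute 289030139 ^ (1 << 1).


289030139 ^ (1 << 1) = 289030139 ^ 2 = 289030137

289030137


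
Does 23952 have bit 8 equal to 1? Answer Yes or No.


0b101110110010000, bit 8 = 1. Yes

Yes


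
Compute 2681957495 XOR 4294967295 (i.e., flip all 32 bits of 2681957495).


2681957495 ^ 4294967295 = 1613009800

1613009800


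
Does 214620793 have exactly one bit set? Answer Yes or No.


0b1100110010101101101001111001. Multiple bits set => No

No


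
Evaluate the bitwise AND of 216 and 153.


0b11011000 & 0b10011001 = 0b10011000 = 152

152


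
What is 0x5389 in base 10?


5389 hex = 21385 decimal

21385


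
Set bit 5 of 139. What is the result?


139 | (1 << 5) = 139 | 32 = 171

171


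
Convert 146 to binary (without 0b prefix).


146 = 10010010 in binary

10010010


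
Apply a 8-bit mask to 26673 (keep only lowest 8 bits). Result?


26673 & 255 = 49

49


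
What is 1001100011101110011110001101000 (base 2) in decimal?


1001100011101110011110001101000 in decimal = 1282882664

1282882664


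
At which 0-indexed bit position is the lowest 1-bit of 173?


0b10101101. Lowest set bit at position 0

0


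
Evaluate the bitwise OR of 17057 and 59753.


0b100001010100001 | 0b1110100101101001 = 0b1110101111101001 = 60393

60393


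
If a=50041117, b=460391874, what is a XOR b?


50041117 ^ 460391874 = 428512479

428512479


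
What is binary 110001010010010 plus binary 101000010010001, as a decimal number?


110001010010010 + 101000010010001 = 1011001100100011 = 45859

45859


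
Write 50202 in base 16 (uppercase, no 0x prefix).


50202 = C41A hex

C41A


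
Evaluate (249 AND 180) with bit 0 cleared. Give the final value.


Step 1: 249 & 180 = 176
Step 2: 176 & ~(1 << 0) = 176

176


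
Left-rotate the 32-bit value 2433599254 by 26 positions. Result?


Rotate 0b10010001000011011100011100010110 left by 26 (32-bit) = 0b1011010010001000011011100011100 = 1514419996

1514419996


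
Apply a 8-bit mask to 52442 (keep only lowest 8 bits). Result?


52442 & 255 = 218

218


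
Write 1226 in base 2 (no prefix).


1226 = 10011001010 in binary

10011001010


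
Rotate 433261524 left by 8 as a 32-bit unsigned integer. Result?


Rotate 0b11001110100110000101111010100 left by 8 (32-bit) = 0b11010011000010111101010000011001 = 3540767769

3540767769


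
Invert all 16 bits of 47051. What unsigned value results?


47051 ^ 65535 = 18484

18484


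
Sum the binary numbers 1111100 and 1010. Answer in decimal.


1111100 + 1010 = 10000110 = 134

134


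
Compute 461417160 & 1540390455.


0b11011100000001010101011001000 & 0b1011011110100000111111000110111 = 0b11011100000000010101000000000 = 461384192

461384192


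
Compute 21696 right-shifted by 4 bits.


0b101010011000000 >> 4 = 0b10101001100 = 1356

1356


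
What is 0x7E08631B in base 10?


7E08631B hex = 2114478875 decimal

2114478875


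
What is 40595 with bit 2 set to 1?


40595 | (1 << 2) = 40595 | 4 = 40599

40599


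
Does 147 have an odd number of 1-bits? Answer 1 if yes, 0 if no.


0b10010011 has 4 ones => parity 0

0


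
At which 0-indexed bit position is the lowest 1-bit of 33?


0b100001. Lowest set bit at position 0

0


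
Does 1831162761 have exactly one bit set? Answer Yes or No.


0b1101101001001010101001110001001. Multiple bits set => No

No


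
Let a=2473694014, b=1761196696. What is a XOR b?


2473694014 ^ 1761196696 = 4220004774

4220004774


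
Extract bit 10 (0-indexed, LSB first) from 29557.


0b111001101110101, position 10 = 0

0


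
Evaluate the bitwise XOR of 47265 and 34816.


0b1011100010100001 ^ 0b1000100000000000 = 0b11000010100001 = 12449

12449


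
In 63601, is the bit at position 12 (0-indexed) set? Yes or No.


0b1111100001110001, bit 12 = 1. Yes

Yes


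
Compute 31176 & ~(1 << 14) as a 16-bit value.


31176 & ~(1 << 14) = 14792

14792


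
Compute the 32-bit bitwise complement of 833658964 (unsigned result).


~0b110001101100001010000001010100 = 0b11001110010011110101111110101011 = 3461308331 (32-bit unsigned)

3461308331


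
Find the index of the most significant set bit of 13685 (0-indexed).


0b11010101110101. Highest set bit at position 13

13


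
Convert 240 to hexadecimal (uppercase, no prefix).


240 = F0 hex

F0


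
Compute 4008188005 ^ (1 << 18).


4008188005 ^ (1 << 18) = 4008188005 ^ 262144 = 4008450149

4008450149


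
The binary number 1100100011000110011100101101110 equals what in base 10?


1100100011000110011100101101110 in decimal = 1684224366

1684224366


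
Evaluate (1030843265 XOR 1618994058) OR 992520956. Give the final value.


Step 1: 1030843265 ^ 1618994058 = 1561233419
Step 2: 1561233419 | 992520956 = 2133764863

2133764863


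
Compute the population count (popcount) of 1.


0b1 has 1 set bits

1


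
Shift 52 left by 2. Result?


0b110100 << 2 = 0b11010000 = 208

208


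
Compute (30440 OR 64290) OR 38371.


Step 1: 30440 | 64290 = 65514
Step 2: 65514 | 38371 = 65515

65515


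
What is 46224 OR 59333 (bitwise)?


0b1011010010010000 | 0b1110011111000101 = 0b1111011111010101 = 63445

63445


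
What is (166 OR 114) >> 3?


Step 1: 166 | 114 = 246
Step 2: 246 >> 3 = 30

30


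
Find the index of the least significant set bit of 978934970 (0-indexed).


0b111010010110010101110010111010. Lowest set bit at position 1

1


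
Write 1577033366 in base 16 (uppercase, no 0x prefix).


1577033366 = 5DFF9E96 hex

5DFF9E96


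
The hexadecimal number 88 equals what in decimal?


88 hex = 136 decimal

136


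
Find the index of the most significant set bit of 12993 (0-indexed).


0b11001011000001. Highest set bit at position 13

13


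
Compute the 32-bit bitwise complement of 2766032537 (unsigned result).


~0b10100100110111100100111010011001 = 0b1011011001000011011000101100110 = 1528934758 (32-bit unsigned)

1528934758


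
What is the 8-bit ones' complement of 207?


207 ^ 255 = 48

48


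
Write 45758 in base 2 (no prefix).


45758 = 1011001010111110 in binary

1011001010111110


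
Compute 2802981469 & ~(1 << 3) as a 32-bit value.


2802981469 & ~(1 << 3) = 2802981461

2802981461


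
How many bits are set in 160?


0b10100000 has 2 set bits

2


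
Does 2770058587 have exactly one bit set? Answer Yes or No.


0b10100101000110111011110101011011. Multiple bits set => No

No


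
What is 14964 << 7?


0b11101001110100 << 7 = 0b111010011101000000000 = 1915392

1915392


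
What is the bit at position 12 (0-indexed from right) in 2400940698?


0b10001111000110110111001010011010, position 12 = 1

1


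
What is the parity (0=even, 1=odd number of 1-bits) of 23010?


0b101100111100010 has 8 ones => parity 0

0


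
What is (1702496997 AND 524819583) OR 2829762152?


Step 1: 1702496997 & 524819583 = 88606821
Step 2: 88606821 | 2829762152 = 2917842541

2917842541


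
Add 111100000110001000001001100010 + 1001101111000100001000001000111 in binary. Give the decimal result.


111100000110001000001001100010 + 1001101111000100001000001000111 = 10001001111110101001001010101001 = 2314900137

2314900137


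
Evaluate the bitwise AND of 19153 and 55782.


0b100101011010001 & 0b1101100111100110 = 0b100100011000000 = 18624

18624


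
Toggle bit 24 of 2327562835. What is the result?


2327562835 ^ (1 << 24) = 2327562835 ^ 16777216 = 2344340051

2344340051


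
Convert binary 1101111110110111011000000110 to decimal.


1101111110110111011000000110 in decimal = 234583558

234583558


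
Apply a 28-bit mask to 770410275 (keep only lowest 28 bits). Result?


770410275 & 268435455 = 233539363

233539363


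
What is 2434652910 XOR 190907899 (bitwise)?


0b10010001000111011101101011101110 ^ 0b1011011000010000010111111011 = 0b10011010011111001101111100010101 = 2591874837

2591874837


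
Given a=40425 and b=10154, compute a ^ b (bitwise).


40425 ^ 10154 = 47683

47683


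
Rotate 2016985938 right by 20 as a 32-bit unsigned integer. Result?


Rotate 0b1111000001110001100001101010010 right by 20 (32-bit) = 0b10001100001101010010011110000011 = 2352293763

2352293763


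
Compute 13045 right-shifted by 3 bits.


0b11001011110101 >> 3 = 0b11001011110 = 1630

1630


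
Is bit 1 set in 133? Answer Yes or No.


0b10000101, bit 1 = 0. No

No


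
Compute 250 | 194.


0b11111010 | 0b11000010 = 0b11111010 = 250

250


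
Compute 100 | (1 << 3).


100 | (1 << 3) = 100 | 8 = 108

108


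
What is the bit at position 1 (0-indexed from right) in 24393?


0b101111101001001, position 1 = 0

0


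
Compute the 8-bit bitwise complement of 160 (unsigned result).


~0b10100000 = 0b1011111 = 95 (8-bit unsigned)

95


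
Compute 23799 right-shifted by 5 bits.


0b101110011110111 >> 5 = 0b1011100111 = 743

743


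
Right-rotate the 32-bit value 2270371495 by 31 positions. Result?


Rotate 0b10000111010100110001111010100111 right by 31 (32-bit) = 0b1110101001100011110101001111 = 245775695

245775695


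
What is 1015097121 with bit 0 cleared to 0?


1015097121 & ~(1 << 0) = 1015097120

1015097120


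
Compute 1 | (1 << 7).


1 | (1 << 7) = 1 | 128 = 129

129


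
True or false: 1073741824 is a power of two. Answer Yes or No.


0b1000000000000000000000000000000. Only one bit set => Yes

Yes


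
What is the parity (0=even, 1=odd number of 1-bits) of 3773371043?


0b11100000111010010001001010100011 has 14 ones => parity 0

0


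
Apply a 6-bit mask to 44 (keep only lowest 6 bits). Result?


44 & 63 = 44

44


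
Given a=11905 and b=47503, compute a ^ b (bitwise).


11905 ^ 47503 = 38670

38670


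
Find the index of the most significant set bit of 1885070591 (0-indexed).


0b1110000010110111110010011111111. Highest set bit at position 30

30


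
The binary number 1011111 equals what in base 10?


1011111 in decimal = 95

95


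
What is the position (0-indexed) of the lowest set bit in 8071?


0b1111110000111. Lowest set bit at position 0

0


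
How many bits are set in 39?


0b100111 has 4 set bits

4


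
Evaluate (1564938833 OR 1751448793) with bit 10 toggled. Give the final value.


Step 1: 1564938833 | 1751448793 = 2103967449
Step 2: 2103967449 ^ (1 << 10) = 2103967449 ^ 1024 = 2103966425

2103966425


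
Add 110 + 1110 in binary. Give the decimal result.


110 + 1110 = 10100 = 20

20


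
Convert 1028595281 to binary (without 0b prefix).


1028595281 = 111101010011110001111001010001 in binary

111101010011110001111001010001


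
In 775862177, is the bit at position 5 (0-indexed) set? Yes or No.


0b101110001111101011011110100001, bit 5 = 1. Yes

Yes


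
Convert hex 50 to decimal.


50 hex = 80 decimal

80


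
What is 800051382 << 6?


0b101111101011111101000010110110 << 6 = 0b101111101011111101000010110110000000 = 51203288448

51203288448


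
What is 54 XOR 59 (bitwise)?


0b110110 ^ 0b111011 = 0b1101 = 13

13


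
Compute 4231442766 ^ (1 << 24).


4231442766 ^ (1 << 24) = 4231442766 ^ 16777216 = 4248219982

4248219982


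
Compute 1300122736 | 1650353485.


0b1001101011111100100110001110000 | 0b1100010010111100110010101001101 = 0b1101111011111100110110101111101 = 1870556541

1870556541


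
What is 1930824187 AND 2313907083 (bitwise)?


0b1110011000101100000100111111011 & 0b10001001111010110110101110001011 = 0b1000000100000100110001011 = 16910731

16910731


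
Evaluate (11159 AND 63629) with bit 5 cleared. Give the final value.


Step 1: 11159 & 63629 = 10373
Step 2: 10373 & ~(1 << 5) = 10373

10373


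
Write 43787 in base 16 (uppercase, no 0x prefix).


43787 = AB0B hex

AB0B


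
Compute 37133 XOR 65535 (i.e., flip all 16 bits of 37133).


37133 ^ 65535 = 28402

28402


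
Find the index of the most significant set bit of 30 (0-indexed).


0b11110. Highest set bit at position 4

4


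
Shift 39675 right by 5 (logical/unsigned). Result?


0b1001101011111011 >> 5 = 0b10011010111 = 1239

1239


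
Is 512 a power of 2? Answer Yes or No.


0b1000000000. Only one bit set => Yes

Yes


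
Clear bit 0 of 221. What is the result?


221 & ~(1 << 0) = 220

220


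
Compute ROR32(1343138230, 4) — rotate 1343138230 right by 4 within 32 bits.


Rotate 0b1010000000011101010100110110110 right by 4 (32-bit) = 0b1100101000000001110101010011011 = 1694558875

1694558875


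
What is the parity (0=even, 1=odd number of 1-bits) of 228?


0b11100100 has 4 ones => parity 0

0


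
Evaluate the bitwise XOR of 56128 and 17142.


0b1101101101000000 ^ 0b100001011110110 = 0b1001100110110110 = 39350

39350


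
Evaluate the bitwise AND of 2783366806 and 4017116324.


0b10100101111001101100111010010110 & 0b11101111011100000101010010100100 = 0b10100101011000000100010010000100 = 2774549636

2774549636


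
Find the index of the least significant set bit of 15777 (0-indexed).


0b11110110100001. Lowest set bit at position 0

0


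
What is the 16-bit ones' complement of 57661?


57661 ^ 65535 = 7874

7874


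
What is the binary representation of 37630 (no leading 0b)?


37630 = 1001001011111110 in binary

1001001011111110


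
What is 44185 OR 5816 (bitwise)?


0b1010110010011001 | 0b1011010111000 = 0b1011111010111001 = 48825

48825


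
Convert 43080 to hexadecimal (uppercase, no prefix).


43080 = A848 hex

A848


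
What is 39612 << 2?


0b1001101010111100 << 2 = 0b100110101011110000 = 158448

158448


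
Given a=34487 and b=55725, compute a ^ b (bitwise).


34487 ^ 55725 = 24346

24346


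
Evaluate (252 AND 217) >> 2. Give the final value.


Step 1: 252 & 217 = 216
Step 2: 216 >> 2 = 54

54


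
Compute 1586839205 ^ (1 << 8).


1586839205 ^ (1 << 8) = 1586839205 ^ 256 = 1586839461

1586839461


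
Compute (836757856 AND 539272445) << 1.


Step 1: 836757856 & 539272445 = 537174112
Step 2: 537174112 << 1 = 1074348224

1074348224


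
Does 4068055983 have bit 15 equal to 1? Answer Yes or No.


0b11110010011110011001101110101111, bit 15 = 1. Yes

Yes


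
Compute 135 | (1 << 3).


135 | (1 << 3) = 135 | 8 = 143

143


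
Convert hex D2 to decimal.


D2 hex = 210 decimal

210


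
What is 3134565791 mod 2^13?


3134565791 & 8191 = 3487

3487


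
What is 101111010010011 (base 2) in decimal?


101111010010011 in decimal = 24211

24211


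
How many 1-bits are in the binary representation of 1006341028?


0b111011111110111000101110100100 has 19 set bits

19


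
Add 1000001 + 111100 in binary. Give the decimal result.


1000001 + 111100 = 1111101 = 125

125


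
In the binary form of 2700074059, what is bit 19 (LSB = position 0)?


0b10100000111011111101110001001011, position 19 = 1

1


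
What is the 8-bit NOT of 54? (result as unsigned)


~0b110110 = 0b11001001 = 201 (8-bit unsigned)

201


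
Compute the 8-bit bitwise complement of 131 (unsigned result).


~0b10000011 = 0b1111100 = 124 (8-bit unsigned)

124


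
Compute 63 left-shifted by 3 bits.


0b111111 << 3 = 0b111111000 = 504

504


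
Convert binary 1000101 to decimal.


1000101 in decimal = 69

69


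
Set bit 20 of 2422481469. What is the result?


2422481469 | (1 << 20) = 2422481469 | 1048576 = 2423530045

2423530045


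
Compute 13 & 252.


0b1101 & 0b11111100 = 0b1100 = 12

12


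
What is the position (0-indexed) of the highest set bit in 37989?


0b1001010001100101. Highest set bit at position 15

15


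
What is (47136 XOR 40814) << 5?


Step 1: 47136 ^ 40814 = 10062
Step 2: 10062 << 5 = 321984

321984


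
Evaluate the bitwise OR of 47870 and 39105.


0b1011101011111110 | 0b1001100011000001 = 0b1011101011111111 = 47871

47871


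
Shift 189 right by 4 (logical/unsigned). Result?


0b10111101 >> 4 = 0b1011 = 11

11


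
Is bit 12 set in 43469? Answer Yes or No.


0b1010100111001101, bit 12 = 0. No

No


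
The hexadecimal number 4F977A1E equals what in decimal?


4F977A1E hex = 1335327262 decimal

1335327262


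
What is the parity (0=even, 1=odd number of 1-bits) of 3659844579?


0b11011010001001001100101111100011 has 17 ones => parity 1

1


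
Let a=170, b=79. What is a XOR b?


170 ^ 79 = 229

229


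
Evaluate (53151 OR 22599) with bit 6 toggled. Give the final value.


Step 1: 53151 | 22599 = 57311
Step 2: 57311 ^ (1 << 6) = 57311 ^ 64 = 57247

57247


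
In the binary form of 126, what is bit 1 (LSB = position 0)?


0b1111110, position 1 = 1

1


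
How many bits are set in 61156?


0b1110111011100100 has 10 set bits

10


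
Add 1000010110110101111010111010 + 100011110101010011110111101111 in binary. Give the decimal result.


1000010110110101111010111010 + 100011110101010011110111101111 = 101100001100001001110010101001 = 741383337

741383337


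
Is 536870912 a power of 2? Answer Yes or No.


0b100000000000000000000000000000. Only one bit set => Yes

Yes


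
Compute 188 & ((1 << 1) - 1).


188 & 1 = 0

0


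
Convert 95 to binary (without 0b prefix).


95 = 1011111 in binary

1011111


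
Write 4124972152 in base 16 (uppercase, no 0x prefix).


4124972152 = F5DE1478 hex

F5DE1478


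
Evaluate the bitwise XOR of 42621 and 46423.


0b1010011001111101 ^ 0b1011010101010111 = 0b1001100101010 = 4906

4906


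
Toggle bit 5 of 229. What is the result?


229 ^ (1 << 5) = 229 ^ 32 = 197

197


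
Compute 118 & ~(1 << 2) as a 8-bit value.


118 & ~(1 << 2) = 114

114


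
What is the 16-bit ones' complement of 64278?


64278 ^ 65535 = 1257

1257


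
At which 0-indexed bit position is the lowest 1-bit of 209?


0b11010001. Lowest set bit at position 0

0


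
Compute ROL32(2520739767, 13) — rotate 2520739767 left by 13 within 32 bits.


Rotate 0b10010110001111110110111110110111 left by 13 (32-bit) = 0b11101101111101101111001011000111 = 3992384199

3992384199


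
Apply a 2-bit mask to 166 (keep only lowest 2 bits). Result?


166 & 3 = 2

2


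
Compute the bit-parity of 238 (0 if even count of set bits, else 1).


0b11101110 has 6 ones => parity 0

0


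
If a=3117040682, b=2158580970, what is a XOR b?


3117040682 ^ 2158580970 = 962793664

962793664


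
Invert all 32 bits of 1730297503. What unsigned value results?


1730297503 ^ 4294967295 = 2564669792

2564669792


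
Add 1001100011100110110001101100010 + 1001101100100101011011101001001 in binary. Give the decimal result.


1001100011100110110001101100010 + 1001101100100101011011101001001 = 10011010000001100001101010101011 = 2584091307

2584091307


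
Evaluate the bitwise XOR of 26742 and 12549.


0b110100001110110 ^ 0b11000100000101 = 0b101100101110011 = 22899

22899


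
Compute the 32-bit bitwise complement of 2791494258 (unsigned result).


~0b10100110011000101101001001110010 = 0b1011001100111010010110110001101 = 1503473037 (32-bit unsigned)

1503473037


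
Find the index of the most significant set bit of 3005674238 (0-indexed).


0b10110011001001101111001011111110. Highest set bit at position 31

31


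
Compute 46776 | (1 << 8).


46776 | (1 << 8) = 46776 | 256 = 47032

47032


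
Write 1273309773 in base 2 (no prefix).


1273309773 = 1001011111001010010101001001101 in binary

1001011111001010010101001001101


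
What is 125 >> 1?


0b1111101 >> 1 = 0b111110 = 62

62


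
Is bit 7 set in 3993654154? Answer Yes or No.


0b11101110000010100101001110001010, bit 7 = 1. Yes

Yes


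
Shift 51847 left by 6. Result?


0b1100101010000111 << 6 = 0b1100101010000111000000 = 3318208

3318208


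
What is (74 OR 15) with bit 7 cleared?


Step 1: 74 | 15 = 79
Step 2: 79 & ~(1 << 7) = 79

79


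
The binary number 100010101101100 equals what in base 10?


100010101101100 in decimal = 17772

17772


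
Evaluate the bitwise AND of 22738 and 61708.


0b101100011010010 & 0b1111000100001100 = 0b101000000000000 = 20480

20480


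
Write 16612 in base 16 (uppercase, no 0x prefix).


16612 = 40E4 hex

40E4


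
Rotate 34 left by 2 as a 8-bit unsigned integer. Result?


Rotate 0b100010 left by 2 (8-bit) = 0b10001000 = 136

136


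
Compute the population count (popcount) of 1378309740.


0b1010010001001110101011001101100 has 15 set bits

15


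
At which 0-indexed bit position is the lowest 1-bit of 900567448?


0b110101101011011001000110011000. Lowest set bit at position 3

3


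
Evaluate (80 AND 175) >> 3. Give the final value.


Step 1: 80 & 175 = 0
Step 2: 0 >> 3 = 0

0


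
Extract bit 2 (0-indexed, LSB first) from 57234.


0b1101111110010010, position 2 = 0

0


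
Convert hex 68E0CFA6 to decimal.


68E0CFA6 hex = 1759563686 decimal

1759563686


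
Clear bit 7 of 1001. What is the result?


1001 & ~(1 << 7) = 873

873


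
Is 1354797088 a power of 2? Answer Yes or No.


0b1010000110000001001000000100000. Multiple bits set => No

No


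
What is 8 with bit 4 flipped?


8 ^ (1 << 4) = 8 ^ 16 = 24

24


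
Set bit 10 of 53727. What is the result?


53727 | (1 << 10) = 53727 | 1024 = 54751

54751


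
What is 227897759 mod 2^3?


227897759 & 7 = 7

7


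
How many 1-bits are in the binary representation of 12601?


0b11000100111001 has 7 set bits

7


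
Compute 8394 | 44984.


0b10000011001010 | 0b1010111110111000 = 0b1010111111111010 = 45050

45050


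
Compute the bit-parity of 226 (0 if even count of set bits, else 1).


0b11100010 has 4 ones => parity 0

0


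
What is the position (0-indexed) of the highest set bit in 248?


0b11111000. Highest set bit at position 7

7


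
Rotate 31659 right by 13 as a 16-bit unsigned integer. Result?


Rotate 0b111101110101011 right by 13 (16-bit) = 0b1101110101011011 = 56667

56667


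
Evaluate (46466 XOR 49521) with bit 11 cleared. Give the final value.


Step 1: 46466 ^ 49521 = 29939
Step 2: 29939 & ~(1 << 11) = 29939

29939


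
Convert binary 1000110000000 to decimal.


1000110000000 in decimal = 4480

4480


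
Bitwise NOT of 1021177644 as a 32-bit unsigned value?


~0b111100110111011110111100101100 = 0b11000011001000100001000011010011 = 3273789651 (32-bit unsigned)

3273789651


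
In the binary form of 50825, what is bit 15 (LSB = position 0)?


0b1100011010001001, position 15 = 1

1


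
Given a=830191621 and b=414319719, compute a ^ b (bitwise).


830191621 ^ 414319719 = 701086818

701086818


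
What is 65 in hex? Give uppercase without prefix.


65 = 41 hex

41


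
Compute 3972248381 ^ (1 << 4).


3972248381 ^ (1 << 4) = 3972248381 ^ 16 = 3972248365

3972248365


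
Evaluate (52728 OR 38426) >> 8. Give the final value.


Step 1: 52728 | 38426 = 57338
Step 2: 57338 >> 8 = 223

223


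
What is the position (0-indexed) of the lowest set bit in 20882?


0b101000110010010. Lowest set bit at position 1

1


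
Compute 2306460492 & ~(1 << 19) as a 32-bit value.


2306460492 & ~(1 << 19) = 2305936204

2305936204


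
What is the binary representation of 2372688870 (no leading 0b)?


2372688870 = 10001101011011000101101111100110 in binary

10001101011011000101101111100110


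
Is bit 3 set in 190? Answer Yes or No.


0b10111110, bit 3 = 1. Yes

Yes


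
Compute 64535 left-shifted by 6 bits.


0b1111110000010111 << 6 = 0b1111110000010111000000 = 4130240

4130240


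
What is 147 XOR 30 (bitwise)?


0b10010011 ^ 0b11110 = 0b10001101 = 141

141


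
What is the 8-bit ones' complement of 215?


215 ^ 255 = 40

40


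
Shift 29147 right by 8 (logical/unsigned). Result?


0b111000111011011 >> 8 = 0b1110001 = 113

113


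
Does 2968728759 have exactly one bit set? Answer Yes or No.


0b10110000111100110011010010110111. Multiple bits set => No

No


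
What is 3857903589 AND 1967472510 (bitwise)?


0b11100101111100101110111111100101 & 0b1110101010001010011111101111110 = 0b1100101010000000010111101100100 = 1698705252

1698705252


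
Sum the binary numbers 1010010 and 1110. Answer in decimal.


1010010 + 1110 = 1100000 = 96

96


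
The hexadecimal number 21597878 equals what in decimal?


21597878 hex = 559511672 decimal

559511672


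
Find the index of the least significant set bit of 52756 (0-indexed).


0b1100111000010100. Lowest set bit at position 2

2


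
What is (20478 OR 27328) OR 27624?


Step 1: 20478 | 27328 = 28670
Step 2: 28670 | 27624 = 28670

28670


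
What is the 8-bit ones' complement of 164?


164 ^ 255 = 91

91


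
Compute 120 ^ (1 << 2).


120 ^ (1 << 2) = 120 ^ 4 = 124

124


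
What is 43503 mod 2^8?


43503 & 255 = 239

239


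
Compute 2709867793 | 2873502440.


0b10100001100001010100110100010001 | 0b10101011010001100010101011101000 = 0b10101011110001110110111111111001 = 2881974265

2881974265


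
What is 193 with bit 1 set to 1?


193 | (1 << 1) = 193 | 2 = 195

195


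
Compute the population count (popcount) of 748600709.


0b101100100111101011110110000101 has 17 set bits

17


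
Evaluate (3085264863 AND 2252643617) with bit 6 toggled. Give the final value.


Step 1: 3085264863 & 2252643617 = 2252604673
Step 2: 2252604673 ^ (1 << 6) = 2252604673 ^ 64 = 2252604737

2252604737


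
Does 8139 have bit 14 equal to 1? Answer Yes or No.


0b1111111001011, bit 14 = 0. No

No


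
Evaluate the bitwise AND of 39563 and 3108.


0b1001101010001011 & 0b110000100100 = 0b100000000000 = 2048

2048


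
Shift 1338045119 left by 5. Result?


0b1001111110000001111001010111111 << 5 = 0b100111111000000111100101011111100000 = 42817443808

42817443808
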